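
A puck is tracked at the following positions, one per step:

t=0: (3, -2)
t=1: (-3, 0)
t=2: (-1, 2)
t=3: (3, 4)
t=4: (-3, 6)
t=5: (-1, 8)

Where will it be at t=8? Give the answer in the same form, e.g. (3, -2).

The first coordinate repeats the cycle [3, -3, -1] with period 3; step 8 mod 3 = 2, giving -1.
The second coordinate changes by +2 each step, so at step 8 it is -2 + 8·(2) = 14.

(-1, 14)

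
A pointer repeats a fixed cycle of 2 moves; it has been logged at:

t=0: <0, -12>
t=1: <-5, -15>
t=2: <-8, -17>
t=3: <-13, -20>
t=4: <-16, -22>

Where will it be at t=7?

<-29, -30>

Differencing gives <-5, -3>, <-3, -2>, <-5, -3>, <-3, -2>. This is the pattern <-5, -3>, <-3, -2> repeated.
step 5: apply <-5, -3> → <-21, -25>
step 6: apply <-3, -2> → <-24, -27>
step 7: apply <-5, -3> → <-29, -30>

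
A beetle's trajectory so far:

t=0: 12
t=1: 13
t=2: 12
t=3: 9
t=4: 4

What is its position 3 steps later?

Successive displacements: +1, -1, -3, -5 — each changes by -2.
step 5: 4 − 7 → -3
step 6: -3 − 9 → -12
step 7: -12 − 11 → -23

-23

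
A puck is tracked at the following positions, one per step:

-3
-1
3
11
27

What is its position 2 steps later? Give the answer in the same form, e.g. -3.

Step-to-step displacements: +2, +4, +8, +16; each is 2× the previous.
step 5: 27 + 32 → 59
step 6: 59 + 64 → 123

123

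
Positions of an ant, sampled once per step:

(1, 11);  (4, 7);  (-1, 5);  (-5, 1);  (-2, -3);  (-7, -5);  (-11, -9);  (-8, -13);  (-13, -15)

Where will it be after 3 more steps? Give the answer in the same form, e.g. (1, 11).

Differencing gives (+3, -4), (-5, -2), (-4, -4), (+3, -4), (-5, -2), (-4, -4), (+3, -4), (-5, -2). This is the pattern (+3, -4), (-5, -2), (-4, -4) repeated.
step 9: apply (-4, -4) → (-17, -19)
step 10: apply (+3, -4) → (-14, -23)
step 11: apply (-5, -2) → (-19, -25)

(-19, -25)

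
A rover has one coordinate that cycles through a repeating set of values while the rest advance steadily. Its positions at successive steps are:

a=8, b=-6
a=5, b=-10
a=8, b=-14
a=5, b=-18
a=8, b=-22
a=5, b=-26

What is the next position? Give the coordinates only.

The a coordinate repeats the cycle [8, 5] with period 2; step 6 mod 2 = 0, giving 8.
The b coordinate changes by -4 each step, so at step 6 it is -6 + 6·(-4) = -30.

a=8, b=-30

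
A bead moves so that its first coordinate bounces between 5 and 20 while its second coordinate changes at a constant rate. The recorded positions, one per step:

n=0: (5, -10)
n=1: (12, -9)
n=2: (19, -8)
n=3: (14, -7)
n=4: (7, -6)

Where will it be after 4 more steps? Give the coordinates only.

(9, -2)

The first coordinate reflects between 5 and 20, moving 7 per step.
  step 5: 7 → 10
  step 6: 10 → 17
  step 7: 17 → 16
  step 8: 16 → 9
The second coordinate changes by +1 each step: at step 8 it is -2.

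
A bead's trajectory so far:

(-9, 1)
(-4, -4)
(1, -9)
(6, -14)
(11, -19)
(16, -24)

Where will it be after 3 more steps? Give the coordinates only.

Constant displacement of (+5, -5) per step.
step 6: (16, -24) + (+5, -5) → (21, -29)
step 7: (21, -29) + (+5, -5) → (26, -34)
step 8: (26, -34) + (+5, -5) → (31, -39)

(31, -39)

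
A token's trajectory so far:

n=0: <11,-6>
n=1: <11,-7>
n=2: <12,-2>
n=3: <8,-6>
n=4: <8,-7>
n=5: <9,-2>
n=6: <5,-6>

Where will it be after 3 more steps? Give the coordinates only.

<2,-6>

The moves between consecutive positions are <+0,-1>, <+1,+5>, <-4,-4>, <+0,-1>, <+1,+5>, <-4,-4>; they repeat the 3-cycle [<+0,-1>, <+1,+5>, <-4,-4>].
step 7: apply <+0,-1> → <5,-7>
step 8: apply <+1,+5> → <6,-2>
step 9: apply <-4,-4> → <2,-6>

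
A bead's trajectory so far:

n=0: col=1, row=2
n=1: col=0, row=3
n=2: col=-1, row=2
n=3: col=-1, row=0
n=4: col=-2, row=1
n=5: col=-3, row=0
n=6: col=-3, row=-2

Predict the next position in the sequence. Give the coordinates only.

col=-4, row=-1

Step-to-step displacements: (-1, +1), (-1, -1), (+0, -2), (-1, +1), (-1, -1), (+0, -2) — a repeating cycle of length 3.
step 7: apply (-1, +1) → col=-4, row=-1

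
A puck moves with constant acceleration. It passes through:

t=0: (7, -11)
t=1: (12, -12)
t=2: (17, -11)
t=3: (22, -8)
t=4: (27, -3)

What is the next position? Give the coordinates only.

(32, 4)

Successive displacements: (+5, -1), (+5, +1), (+5, +3), (+5, +5) — each changes by (+0, +2).
step 5: (27, -3) + (+5, +7) → (32, 4)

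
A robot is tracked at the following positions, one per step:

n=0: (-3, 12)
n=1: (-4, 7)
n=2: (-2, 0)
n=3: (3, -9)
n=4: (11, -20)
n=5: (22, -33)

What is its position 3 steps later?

Successive displacements: (-1, -5), (+2, -7), (+5, -9), (+8, -11), (+11, -13) — each changes by (+3, -2).
step 6: (22, -33) + (+14, -15) → (36, -48)
step 7: (36, -48) + (+17, -17) → (53, -65)
step 8: (53, -65) + (+20, -19) → (73, -84)

(73, -84)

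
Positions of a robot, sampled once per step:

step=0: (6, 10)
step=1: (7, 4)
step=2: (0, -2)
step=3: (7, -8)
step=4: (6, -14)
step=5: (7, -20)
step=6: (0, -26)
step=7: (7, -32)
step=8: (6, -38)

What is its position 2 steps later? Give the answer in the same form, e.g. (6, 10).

(0, -50)

First: cycles through 6, 7, 0, 7 every 4 steps. Step 10 lands at position 2 of the cycle → 0.
Second: linear, -6 per step → -50 at step 10.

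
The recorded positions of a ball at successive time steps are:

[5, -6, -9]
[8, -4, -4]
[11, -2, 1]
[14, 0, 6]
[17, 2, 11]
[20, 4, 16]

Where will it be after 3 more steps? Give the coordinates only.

[29, 10, 31]

Each step adds [+3, +2, +5] to the position.
step 6: [20, 4, 16] + [+3, +2, +5] → [23, 6, 21]
step 7: [23, 6, 21] + [+3, +2, +5] → [26, 8, 26]
step 8: [26, 8, 26] + [+3, +2, +5] → [29, 10, 31]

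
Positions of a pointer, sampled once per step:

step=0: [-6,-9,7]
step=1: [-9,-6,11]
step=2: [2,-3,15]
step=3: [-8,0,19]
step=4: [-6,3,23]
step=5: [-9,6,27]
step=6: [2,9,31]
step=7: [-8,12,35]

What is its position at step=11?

The first coordinate repeats the cycle [-6, -9, 2, -8] with period 4; step 11 mod 4 = 3, giving -8.
The second coordinate changes by +3 each step, so at step 11 it is -9 + 11·(3) = 24.
The third coordinate changes by +4 each step, so at step 11 it is 7 + 11·(4) = 51.

[-8,24,51]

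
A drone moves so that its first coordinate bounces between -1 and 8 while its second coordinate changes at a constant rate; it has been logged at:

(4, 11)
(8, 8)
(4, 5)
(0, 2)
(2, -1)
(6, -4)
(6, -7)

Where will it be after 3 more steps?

The first coordinate reflects between -1 and 8, moving 4 per step.
  step 7: 6 → 2
  step 8: 2 → 0
  step 9: 0 → 4
The second coordinate changes by -3 each step: at step 9 it is -16.

(4, -16)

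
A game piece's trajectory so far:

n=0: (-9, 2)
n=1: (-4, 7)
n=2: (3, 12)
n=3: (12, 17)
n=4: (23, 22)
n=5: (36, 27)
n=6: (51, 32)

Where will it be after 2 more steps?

First differences are (+5, +5), (+7, +5), (+9, +5), (+11, +5), (+13, +5), (+15, +5); their common second difference is (+2, +0) (constant acceleration).
step 7: (51, 32) + (+17, +5) → (68, 37)
step 8: (68, 37) + (+19, +5) → (87, 42)

(87, 42)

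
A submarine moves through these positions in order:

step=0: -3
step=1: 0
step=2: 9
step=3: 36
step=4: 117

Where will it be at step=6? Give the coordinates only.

1089

Consecutive displacements +3, +9, +27, +81 scale by a factor of 3 each step.
step 5: 117 + 243 → 360
step 6: 360 + 729 → 1089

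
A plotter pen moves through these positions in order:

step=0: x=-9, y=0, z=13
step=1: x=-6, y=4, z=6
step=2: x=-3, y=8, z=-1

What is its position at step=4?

x=3, y=16, z=-15

Constant displacement of (+3, +4, -7) per step.
step 3: x=-3, y=8, z=-1 + (+3, +4, -7) → x=0, y=12, z=-8
step 4: x=0, y=12, z=-8 + (+3, +4, -7) → x=3, y=16, z=-15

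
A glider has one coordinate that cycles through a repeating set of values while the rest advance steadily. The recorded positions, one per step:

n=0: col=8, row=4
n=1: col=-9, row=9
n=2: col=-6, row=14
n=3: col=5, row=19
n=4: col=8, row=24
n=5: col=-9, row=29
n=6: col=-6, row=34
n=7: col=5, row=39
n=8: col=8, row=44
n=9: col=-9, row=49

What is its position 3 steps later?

The col coordinate repeats the cycle [8, -9, -6, 5] with period 4; step 12 mod 4 = 0, giving 8.
The row coordinate changes by +5 each step, so at step 12 it is 4 + 12·(5) = 64.

col=8, row=64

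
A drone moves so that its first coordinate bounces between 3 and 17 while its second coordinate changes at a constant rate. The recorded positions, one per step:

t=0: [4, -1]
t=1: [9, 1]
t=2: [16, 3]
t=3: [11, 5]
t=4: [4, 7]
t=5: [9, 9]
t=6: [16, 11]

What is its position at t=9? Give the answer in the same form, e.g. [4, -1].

The first coordinate reflects between 3 and 17, moving 7 per step.
  step 7: 16 → 11
  step 8: 11 → 4
  step 9: 4 → 9
The second coordinate changes by +2 each step: at step 9 it is 17.

[9, 17]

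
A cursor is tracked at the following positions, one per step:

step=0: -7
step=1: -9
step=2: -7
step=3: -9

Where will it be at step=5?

Step-to-step displacements: -2, +2, -2; each is -1× the previous.
step 4: -9 + 2 → -7
step 5: -7 − 2 → -9

-9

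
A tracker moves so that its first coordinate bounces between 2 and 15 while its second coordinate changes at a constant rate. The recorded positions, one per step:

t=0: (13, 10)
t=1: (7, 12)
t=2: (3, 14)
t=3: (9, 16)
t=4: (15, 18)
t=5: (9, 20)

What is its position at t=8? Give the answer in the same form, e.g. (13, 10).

The first coordinate travels 6 per step and bounces off the walls at 2 and 15.
  step 6: 9 → 3
  step 7: 3 → 7
  step 8: 7 → 13
The second coordinate changes by +2 each step: at step 8 it is 26.

(13, 26)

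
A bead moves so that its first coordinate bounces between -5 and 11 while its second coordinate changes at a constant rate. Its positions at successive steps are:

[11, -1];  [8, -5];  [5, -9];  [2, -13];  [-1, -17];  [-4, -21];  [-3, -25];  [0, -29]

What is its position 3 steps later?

[9, -41]

The first coordinate travels 3 per step and bounces off the walls at -5 and 11.
  step 8: 0 → 3
  step 9: 3 → 6
  step 10: 6 → 9
The second coordinate changes by -4 each step: at step 10 it is -41.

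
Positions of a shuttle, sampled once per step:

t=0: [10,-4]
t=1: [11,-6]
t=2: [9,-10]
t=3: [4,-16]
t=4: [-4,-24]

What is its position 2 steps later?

Taking differences between consecutive positions: [+1,-2], [-2,-4], [-5,-6], [-8,-8]. These grow by [-3,-2] each step.
step 5: [-4,-24] + [-11,-10] → [-15,-34]
step 6: [-15,-34] + [-14,-12] → [-29,-46]

[-29,-46]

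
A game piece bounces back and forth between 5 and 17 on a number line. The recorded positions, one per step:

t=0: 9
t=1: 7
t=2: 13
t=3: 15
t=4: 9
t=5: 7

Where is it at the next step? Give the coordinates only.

13

The value travels 6 per step and bounces off the walls at 5 and 17.
  step 6: 7 → 13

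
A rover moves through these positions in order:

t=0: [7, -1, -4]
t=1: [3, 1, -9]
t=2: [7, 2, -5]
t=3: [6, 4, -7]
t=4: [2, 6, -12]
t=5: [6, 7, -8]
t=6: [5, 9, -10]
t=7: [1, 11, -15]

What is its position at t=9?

Differencing gives [-4, +2, -5], [+4, +1, +4], [-1, +2, -2], [-4, +2, -5], [+4, +1, +4], [-1, +2, -2], [-4, +2, -5]. This is the pattern [-4, +2, -5], [+4, +1, +4], [-1, +2, -2] repeated.
step 8: apply [+4, +1, +4] → [5, 12, -11]
step 9: apply [-1, +2, -2] → [4, 14, -13]

[4, 14, -13]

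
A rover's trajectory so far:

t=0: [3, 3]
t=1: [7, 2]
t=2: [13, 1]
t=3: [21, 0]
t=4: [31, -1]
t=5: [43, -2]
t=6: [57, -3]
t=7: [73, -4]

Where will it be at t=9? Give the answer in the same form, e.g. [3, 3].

Taking differences between consecutive positions: [+4, -1], [+6, -1], [+8, -1], [+10, -1], [+12, -1], [+14, -1], [+16, -1]. These grow by [+2, +0] each step.
step 8: [73, -4] + [+18, -1] → [91, -5]
step 9: [91, -5] + [+20, -1] → [111, -6]

[111, -6]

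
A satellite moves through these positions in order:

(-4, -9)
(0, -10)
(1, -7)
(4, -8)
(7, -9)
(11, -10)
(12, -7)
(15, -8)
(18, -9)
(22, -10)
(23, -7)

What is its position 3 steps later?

Differencing gives (+4, -1), (+1, +3), (+3, -1), (+3, -1), (+4, -1), (+1, +3), (+3, -1), (+3, -1), (+4, -1), (+1, +3). This is the pattern (+4, -1), (+1, +3), (+3, -1), (+3, -1) repeated.
step 11: apply (+3, -1) → (26, -8)
step 12: apply (+3, -1) → (29, -9)
step 13: apply (+4, -1) → (33, -10)

(33, -10)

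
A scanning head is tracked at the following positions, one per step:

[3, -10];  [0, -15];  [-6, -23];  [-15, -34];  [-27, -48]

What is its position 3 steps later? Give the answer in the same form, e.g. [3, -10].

[-81, -108]

Successive displacements: [-3, -5], [-6, -8], [-9, -11], [-12, -14] — each changes by [-3, -3].
step 5: [-27, -48] + [-15, -17] → [-42, -65]
step 6: [-42, -65] + [-18, -20] → [-60, -85]
step 7: [-60, -85] + [-21, -23] → [-81, -108]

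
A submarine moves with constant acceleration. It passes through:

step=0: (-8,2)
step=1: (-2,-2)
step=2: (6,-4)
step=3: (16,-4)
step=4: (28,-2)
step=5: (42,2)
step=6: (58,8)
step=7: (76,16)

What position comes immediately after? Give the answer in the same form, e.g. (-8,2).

First differences are (+6,-4), (+8,-2), (+10,+0), (+12,+2), (+14,+4), (+16,+6), (+18,+8); their common second difference is (+2,+2) (constant acceleration).
step 8: (76,16) + (+20,+10) → (96,26)

(96,26)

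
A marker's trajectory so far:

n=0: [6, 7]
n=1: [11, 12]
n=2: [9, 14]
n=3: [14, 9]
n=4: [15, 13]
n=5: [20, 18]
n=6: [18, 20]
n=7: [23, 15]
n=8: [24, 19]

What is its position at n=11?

[32, 21]

The moves between consecutive positions are [+5, +5], [-2, +2], [+5, -5], [+1, +4], [+5, +5], [-2, +2], [+5, -5], [+1, +4]; they repeat the 4-cycle [[+5, +5], [-2, +2], [+5, -5], [+1, +4]].
step 9: apply [+5, +5] → [29, 24]
step 10: apply [-2, +2] → [27, 26]
step 11: apply [+5, -5] → [32, 21]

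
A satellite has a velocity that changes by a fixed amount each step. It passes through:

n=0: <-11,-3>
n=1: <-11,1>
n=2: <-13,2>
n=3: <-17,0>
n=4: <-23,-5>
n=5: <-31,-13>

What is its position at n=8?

<-67,-55>

First differences are <+0,+4>, <-2,+1>, <-4,-2>, <-6,-5>, <-8,-8>; their common second difference is <-2,-3> (constant acceleration).
step 6: <-31,-13> + <-10,-11> → <-41,-24>
step 7: <-41,-24> + <-12,-14> → <-53,-38>
step 8: <-53,-38> + <-14,-17> → <-67,-55>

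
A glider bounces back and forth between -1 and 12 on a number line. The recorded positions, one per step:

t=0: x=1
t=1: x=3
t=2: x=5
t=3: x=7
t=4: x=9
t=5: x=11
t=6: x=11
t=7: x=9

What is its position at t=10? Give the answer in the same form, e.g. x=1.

x=3

The value travels 2 per step and bounces off the walls at -1 and 12.
  step 8: 9 → 7
  step 9: 7 → 5
  step 10: 5 → 3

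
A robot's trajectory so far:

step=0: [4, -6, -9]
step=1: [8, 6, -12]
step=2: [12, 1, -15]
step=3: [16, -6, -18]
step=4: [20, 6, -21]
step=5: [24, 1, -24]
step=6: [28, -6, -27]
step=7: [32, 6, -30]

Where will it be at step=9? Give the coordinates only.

[40, -6, -36]

The first coordinate changes by +4 each step, so at step 9 it is 4 + 9·(4) = 40.
The second coordinate repeats the cycle [-6, 6, 1] with period 3; step 9 mod 3 = 0, giving -6.
The third coordinate changes by -3 each step, so at step 9 it is -9 + 9·(-3) = -36.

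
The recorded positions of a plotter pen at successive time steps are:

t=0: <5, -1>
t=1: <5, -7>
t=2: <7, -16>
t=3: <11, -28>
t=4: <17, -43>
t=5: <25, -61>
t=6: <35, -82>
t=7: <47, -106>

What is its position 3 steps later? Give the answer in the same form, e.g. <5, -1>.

First differences are <+0, -6>, <+2, -9>, <+4, -12>, <+6, -15>, <+8, -18>, <+10, -21>, <+12, -24>; their common second difference is <+2, -3> (constant acceleration).
step 8: <47, -106> + <+14, -27> → <61, -133>
step 9: <61, -133> + <+16, -30> → <77, -163>
step 10: <77, -163> + <+18, -33> → <95, -196>

<95, -196>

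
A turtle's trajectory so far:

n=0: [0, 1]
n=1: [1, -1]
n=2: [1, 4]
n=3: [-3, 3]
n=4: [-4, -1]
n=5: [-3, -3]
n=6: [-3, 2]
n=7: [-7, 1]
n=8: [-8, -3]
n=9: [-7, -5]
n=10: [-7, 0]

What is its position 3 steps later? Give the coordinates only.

[-11, -7]

Step-to-step displacements: [+1, -2], [+0, +5], [-4, -1], [-1, -4], [+1, -2], [+0, +5], [-4, -1], [-1, -4], [+1, -2], [+0, +5] — a repeating cycle of length 4.
step 11: apply [-4, -1] → [-11, -1]
step 12: apply [-1, -4] → [-12, -5]
step 13: apply [+1, -2] → [-11, -7]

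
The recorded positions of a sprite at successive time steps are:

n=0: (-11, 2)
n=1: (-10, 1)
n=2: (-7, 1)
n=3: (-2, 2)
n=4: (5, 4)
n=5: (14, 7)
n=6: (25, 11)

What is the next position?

First differences are (+1, -1), (+3, +0), (+5, +1), (+7, +2), (+9, +3), (+11, +4); their common second difference is (+2, +1) (constant acceleration).
step 7: (25, 11) + (+13, +5) → (38, 16)

(38, 16)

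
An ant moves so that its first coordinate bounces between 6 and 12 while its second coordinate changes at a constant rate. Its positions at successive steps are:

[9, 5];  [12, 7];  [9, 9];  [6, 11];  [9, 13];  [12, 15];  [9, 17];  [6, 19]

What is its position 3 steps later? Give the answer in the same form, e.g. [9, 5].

[9, 25]

The first coordinate travels 3 per step and bounces off the walls at 6 and 12.
  step 8: 6 → 9
  step 9: 9 → 12
  step 10: 12 → 9
The second coordinate changes by +2 each step: at step 10 it is 25.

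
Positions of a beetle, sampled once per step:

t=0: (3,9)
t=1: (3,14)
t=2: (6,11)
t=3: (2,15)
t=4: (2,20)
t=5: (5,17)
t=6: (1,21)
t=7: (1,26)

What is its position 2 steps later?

(0,27)

Differencing gives (+0,+5), (+3,-3), (-4,+4), (+0,+5), (+3,-3), (-4,+4), (+0,+5). This is the pattern (+0,+5), (+3,-3), (-4,+4) repeated.
step 8: apply (+3,-3) → (4,23)
step 9: apply (-4,+4) → (0,27)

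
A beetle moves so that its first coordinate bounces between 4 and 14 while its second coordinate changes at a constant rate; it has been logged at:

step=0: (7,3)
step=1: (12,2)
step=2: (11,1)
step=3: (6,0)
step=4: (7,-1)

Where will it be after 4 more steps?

(7,-5)

The first coordinate travels 5 per step and bounces off the walls at 4 and 14.
  step 5: 7 → 12
  step 6: 12 → 11
  step 7: 11 → 6
  step 8: 6 → 7
The second coordinate changes by -1 each step: at step 8 it is -5.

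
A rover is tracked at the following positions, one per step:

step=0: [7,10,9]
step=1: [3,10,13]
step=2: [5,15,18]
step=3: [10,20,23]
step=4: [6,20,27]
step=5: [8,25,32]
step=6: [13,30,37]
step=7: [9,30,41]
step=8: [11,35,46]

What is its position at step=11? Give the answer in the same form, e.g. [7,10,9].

[14,45,60]

Differencing gives [-4,+0,+4], [+2,+5,+5], [+5,+5,+5], [-4,+0,+4], [+2,+5,+5], [+5,+5,+5], [-4,+0,+4], [+2,+5,+5]. This is the pattern [-4,+0,+4], [+2,+5,+5], [+5,+5,+5] repeated.
step 9: apply [+5,+5,+5] → [16,40,51]
step 10: apply [-4,+0,+4] → [12,40,55]
step 11: apply [+2,+5,+5] → [14,45,60]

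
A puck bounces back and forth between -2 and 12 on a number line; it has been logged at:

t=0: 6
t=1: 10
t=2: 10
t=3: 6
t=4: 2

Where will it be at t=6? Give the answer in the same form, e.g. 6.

The value reflects between -2 and 12, moving 4 per step.
  step 5: 2 → -2
  step 6: -2 → 2

2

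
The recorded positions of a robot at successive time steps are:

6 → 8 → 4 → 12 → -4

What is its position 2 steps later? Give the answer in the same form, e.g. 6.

-36

The jumps are +2, -4, +8, -16 — a geometric progression with ratio -2.
step 5: -4 + 32 → 28
step 6: 28 − 64 → -36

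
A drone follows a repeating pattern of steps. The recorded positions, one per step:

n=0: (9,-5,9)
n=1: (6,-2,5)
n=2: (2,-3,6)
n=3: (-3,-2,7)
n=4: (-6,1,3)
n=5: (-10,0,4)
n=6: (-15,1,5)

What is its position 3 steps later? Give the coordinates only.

Step-to-step displacements: (-3,+3,-4), (-4,-1,+1), (-5,+1,+1), (-3,+3,-4), (-4,-1,+1), (-5,+1,+1) — a repeating cycle of length 3.
step 7: apply (-3,+3,-4) → (-18,4,1)
step 8: apply (-4,-1,+1) → (-22,3,2)
step 9: apply (-5,+1,+1) → (-27,4,3)

(-27,4,3)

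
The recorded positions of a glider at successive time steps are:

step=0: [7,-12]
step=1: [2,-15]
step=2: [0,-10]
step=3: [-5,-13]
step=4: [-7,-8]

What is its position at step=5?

[-12,-11]

The moves between consecutive positions are [-5,-3], [-2,+5], [-5,-3], [-2,+5]; they repeat the 2-cycle [[-5,-3], [-2,+5]].
step 5: apply [-5,-3] → [-12,-11]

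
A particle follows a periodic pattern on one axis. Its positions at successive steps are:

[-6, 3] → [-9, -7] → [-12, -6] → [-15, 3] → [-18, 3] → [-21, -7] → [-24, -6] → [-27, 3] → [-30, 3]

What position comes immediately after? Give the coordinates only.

[-33, -7]

The first coordinate changes by -3 each step, so at step 9 it is -6 + 9·(-3) = -33.
The second coordinate repeats the cycle [3, -7, -6, 3] with period 4; step 9 mod 4 = 1, giving -7.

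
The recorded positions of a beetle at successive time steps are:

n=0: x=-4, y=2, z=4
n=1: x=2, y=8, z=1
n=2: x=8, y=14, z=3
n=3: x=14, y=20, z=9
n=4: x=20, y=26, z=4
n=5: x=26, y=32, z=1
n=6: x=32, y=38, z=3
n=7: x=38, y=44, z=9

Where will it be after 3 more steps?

x=56, y=62, z=3

The x coordinate changes by +6 each step, so at step 10 it is -4 + 10·(6) = 56.
The y coordinate changes by +6 each step, so at step 10 it is 2 + 10·(6) = 62.
The z coordinate repeats the cycle [4, 1, 3, 9] with period 4; step 10 mod 4 = 2, giving 3.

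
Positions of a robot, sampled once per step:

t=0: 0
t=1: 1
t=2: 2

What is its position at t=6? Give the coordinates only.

6

Each step adds +1 to the position.
step 3: 2 + 1 → 3
step 4: 3 + 1 → 4
step 5: 4 + 1 → 5
step 6: 5 + 1 → 6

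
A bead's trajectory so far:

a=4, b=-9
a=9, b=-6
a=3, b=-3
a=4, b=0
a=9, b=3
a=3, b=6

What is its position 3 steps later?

a=3, b=15

The a coordinate repeats the cycle [4, 9, 3] with period 3; step 8 mod 3 = 2, giving 3.
The b coordinate changes by +3 each step, so at step 8 it is -9 + 8·(3) = 15.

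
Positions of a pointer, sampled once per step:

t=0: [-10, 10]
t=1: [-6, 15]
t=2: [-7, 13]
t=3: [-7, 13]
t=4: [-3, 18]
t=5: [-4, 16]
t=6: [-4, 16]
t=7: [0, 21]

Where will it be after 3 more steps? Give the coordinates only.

[3, 24]

Differencing gives [+4, +5], [-1, -2], [+0, +0], [+4, +5], [-1, -2], [+0, +0], [+4, +5]. This is the pattern [+4, +5], [-1, -2], [+0, +0] repeated.
step 8: apply [-1, -2] → [-1, 19]
step 9: apply [+0, +0] → [-1, 19]
step 10: apply [+4, +5] → [3, 24]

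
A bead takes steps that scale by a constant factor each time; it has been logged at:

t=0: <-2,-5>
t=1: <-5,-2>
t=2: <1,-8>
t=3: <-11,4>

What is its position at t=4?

<13,-20>

Consecutive displacements <-3,+3>, <+6,-6>, <-12,+12> scale by a factor of -2 each step.
step 4: <-11,4> + <+24,-24> → <13,-20>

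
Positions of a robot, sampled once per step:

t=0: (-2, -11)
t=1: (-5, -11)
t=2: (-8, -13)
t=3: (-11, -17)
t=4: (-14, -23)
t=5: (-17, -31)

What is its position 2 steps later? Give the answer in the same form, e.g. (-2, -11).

First differences are (-3, +0), (-3, -2), (-3, -4), (-3, -6), (-3, -8); their common second difference is (+0, -2) (constant acceleration).
step 6: (-17, -31) + (-3, -10) → (-20, -41)
step 7: (-20, -41) + (-3, -12) → (-23, -53)

(-23, -53)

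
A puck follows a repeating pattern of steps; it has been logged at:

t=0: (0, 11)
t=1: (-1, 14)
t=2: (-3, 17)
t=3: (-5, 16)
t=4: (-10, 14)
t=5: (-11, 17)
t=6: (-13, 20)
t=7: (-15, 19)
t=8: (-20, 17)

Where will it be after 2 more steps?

The moves between consecutive positions are (-1, +3), (-2, +3), (-2, -1), (-5, -2), (-1, +3), (-2, +3), (-2, -1), (-5, -2); they repeat the 4-cycle [(-1, +3), (-2, +3), (-2, -1), (-5, -2)].
step 9: apply (-1, +3) → (-21, 20)
step 10: apply (-2, +3) → (-23, 23)

(-23, 23)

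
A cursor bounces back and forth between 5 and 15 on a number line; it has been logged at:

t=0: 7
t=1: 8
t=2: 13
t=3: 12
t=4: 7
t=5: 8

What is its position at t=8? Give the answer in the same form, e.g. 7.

7

The value reflects between 5 and 15, moving 5 per step.
  step 6: 8 → 13
  step 7: 13 → 12
  step 8: 12 → 7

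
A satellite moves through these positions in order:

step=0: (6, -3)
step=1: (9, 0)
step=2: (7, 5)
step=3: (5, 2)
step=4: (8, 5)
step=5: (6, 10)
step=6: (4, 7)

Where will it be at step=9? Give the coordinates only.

(3, 12)

Differencing gives (+3, +3), (-2, +5), (-2, -3), (+3, +3), (-2, +5), (-2, -3). This is the pattern (+3, +3), (-2, +5), (-2, -3) repeated.
step 7: apply (+3, +3) → (7, 10)
step 8: apply (-2, +5) → (5, 15)
step 9: apply (-2, -3) → (3, 12)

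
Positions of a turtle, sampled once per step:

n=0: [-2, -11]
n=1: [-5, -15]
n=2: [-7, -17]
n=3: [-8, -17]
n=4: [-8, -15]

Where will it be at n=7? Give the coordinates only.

[-2, 3]

Taking differences between consecutive positions: [-3, -4], [-2, -2], [-1, +0], [+0, +2]. These grow by [+1, +2] each step.
step 5: [-8, -15] + [+1, +4] → [-7, -11]
step 6: [-7, -11] + [+2, +6] → [-5, -5]
step 7: [-5, -5] + [+3, +8] → [-2, 3]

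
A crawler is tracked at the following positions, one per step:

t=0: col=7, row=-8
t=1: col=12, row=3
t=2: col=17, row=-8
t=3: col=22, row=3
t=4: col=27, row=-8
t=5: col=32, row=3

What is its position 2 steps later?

col=42, row=3

Col: linear, +5 per step → 42 at step 7.
Row: cycles through -8, 3 every 2 steps. Step 7 lands at position 1 of the cycle → 3.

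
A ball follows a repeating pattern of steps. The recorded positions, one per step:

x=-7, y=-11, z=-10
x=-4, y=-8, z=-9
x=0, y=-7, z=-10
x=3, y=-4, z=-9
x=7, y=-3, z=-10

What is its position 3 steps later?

x=17, y=4, z=-9

Differencing gives (+3, +3, +1), (+4, +1, -1), (+3, +3, +1), (+4, +1, -1). This is the pattern (+3, +3, +1), (+4, +1, -1) repeated.
step 5: apply (+3, +3, +1) → x=10, y=0, z=-9
step 6: apply (+4, +1, -1) → x=14, y=1, z=-10
step 7: apply (+3, +3, +1) → x=17, y=4, z=-9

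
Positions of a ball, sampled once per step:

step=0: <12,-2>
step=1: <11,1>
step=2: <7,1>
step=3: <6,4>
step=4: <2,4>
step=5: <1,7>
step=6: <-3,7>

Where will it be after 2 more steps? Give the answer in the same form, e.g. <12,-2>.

<-8,10>

Step-to-step displacements: <-1,+3>, <-4,+0>, <-1,+3>, <-4,+0>, <-1,+3>, <-4,+0> — a repeating cycle of length 2.
step 7: apply <-1,+3> → <-4,10>
step 8: apply <-4,+0> → <-8,10>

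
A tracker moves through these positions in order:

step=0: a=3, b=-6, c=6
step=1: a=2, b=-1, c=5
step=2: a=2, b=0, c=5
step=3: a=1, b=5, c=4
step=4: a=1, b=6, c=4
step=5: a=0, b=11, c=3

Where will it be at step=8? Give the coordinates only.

The moves between consecutive positions are (-1,+5,-1), (+0,+1,+0), (-1,+5,-1), (+0,+1,+0), (-1,+5,-1); they repeat the 2-cycle [(-1,+5,-1), (+0,+1,+0)].
step 6: apply (+0,+1,+0) → a=0, b=12, c=3
step 7: apply (-1,+5,-1) → a=-1, b=17, c=2
step 8: apply (+0,+1,+0) → a=-1, b=18, c=2

a=-1, b=18, c=2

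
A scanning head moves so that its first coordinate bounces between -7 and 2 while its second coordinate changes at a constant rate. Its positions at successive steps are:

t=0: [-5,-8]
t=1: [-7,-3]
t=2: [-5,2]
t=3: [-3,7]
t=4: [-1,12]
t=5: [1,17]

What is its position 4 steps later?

The first coordinate travels 2 per step and bounces off the walls at -7 and 2.
  step 6: 1 → 1
  step 7: 1 → -1
  step 8: -1 → -3
  step 9: -3 → -5
The second coordinate changes by +5 each step: at step 9 it is 37.

[-5,37]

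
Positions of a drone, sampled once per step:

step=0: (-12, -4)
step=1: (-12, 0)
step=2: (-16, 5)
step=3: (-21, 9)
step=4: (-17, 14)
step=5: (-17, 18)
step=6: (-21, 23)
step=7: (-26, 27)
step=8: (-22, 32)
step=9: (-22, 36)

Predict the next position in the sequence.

(-26, 41)

Differencing gives (+0, +4), (-4, +5), (-5, +4), (+4, +5), (+0, +4), (-4, +5), (-5, +4), (+4, +5), (+0, +4). This is the pattern (+0, +4), (-4, +5), (-5, +4), (+4, +5) repeated.
step 10: apply (-4, +5) → (-26, 41)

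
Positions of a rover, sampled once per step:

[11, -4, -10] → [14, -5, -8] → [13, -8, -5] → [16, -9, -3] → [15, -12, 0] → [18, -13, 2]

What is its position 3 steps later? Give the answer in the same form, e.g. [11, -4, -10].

The moves between consecutive positions are [+3, -1, +2], [-1, -3, +3], [+3, -1, +2], [-1, -3, +3], [+3, -1, +2]; they repeat the 2-cycle [[+3, -1, +2], [-1, -3, +3]].
step 6: apply [-1, -3, +3] → [17, -16, 5]
step 7: apply [+3, -1, +2] → [20, -17, 7]
step 8: apply [-1, -3, +3] → [19, -20, 10]

[19, -20, 10]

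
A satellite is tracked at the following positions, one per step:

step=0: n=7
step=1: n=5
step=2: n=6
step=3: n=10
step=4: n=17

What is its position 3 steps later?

Successive displacements: -2, +1, +4, +7 — each changes by +3.
step 5: 17 + 10 → n=27
step 6: 27 + 13 → n=40
step 7: 40 + 16 → n=56

n=56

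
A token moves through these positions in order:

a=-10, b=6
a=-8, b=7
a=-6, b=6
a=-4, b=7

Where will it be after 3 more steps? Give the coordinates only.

A: linear, +2 per step → 2 at step 6.
B: cycles through 6, 7 every 2 steps. Step 6 lands at position 0 of the cycle → 6.

a=2, b=6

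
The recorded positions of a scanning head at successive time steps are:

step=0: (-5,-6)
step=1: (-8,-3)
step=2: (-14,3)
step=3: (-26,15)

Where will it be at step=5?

Consecutive displacements (-3,+3), (-6,+6), (-12,+12) scale by a factor of 2 each step.
step 4: (-26,15) + (-24,+24) → (-50,39)
step 5: (-50,39) + (-48,+48) → (-98,87)

(-98,87)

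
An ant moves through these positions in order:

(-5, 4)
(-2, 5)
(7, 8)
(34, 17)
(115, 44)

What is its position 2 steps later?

The jumps are (+3, +1), (+9, +3), (+27, +9), (+81, +27) — a geometric progression with ratio 3.
step 5: (115, 44) + (+243, +81) → (358, 125)
step 6: (358, 125) + (+729, +243) → (1087, 368)

(1087, 368)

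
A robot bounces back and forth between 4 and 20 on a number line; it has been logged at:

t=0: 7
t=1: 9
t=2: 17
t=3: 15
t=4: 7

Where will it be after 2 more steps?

17

The value reflects between 4 and 20, moving 8 per step.
  step 5: 7 → 9
  step 6: 9 → 17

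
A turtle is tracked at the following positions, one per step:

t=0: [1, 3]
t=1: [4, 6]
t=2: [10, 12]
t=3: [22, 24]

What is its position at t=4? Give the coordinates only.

[46, 48]

The jumps are [+3, +3], [+6, +6], [+12, +12] — a geometric progression with ratio 2.
step 4: [22, 24] + [+24, +24] → [46, 48]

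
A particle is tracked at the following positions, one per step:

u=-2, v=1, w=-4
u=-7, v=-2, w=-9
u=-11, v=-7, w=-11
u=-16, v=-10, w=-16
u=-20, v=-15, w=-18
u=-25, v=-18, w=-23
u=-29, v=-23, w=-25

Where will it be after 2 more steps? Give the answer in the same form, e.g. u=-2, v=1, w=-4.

u=-38, v=-31, w=-32

Step-to-step displacements: (-5, -3, -5), (-4, -5, -2), (-5, -3, -5), (-4, -5, -2), (-5, -3, -5), (-4, -5, -2) — a repeating cycle of length 2.
step 7: apply (-5, -3, -5) → u=-34, v=-26, w=-30
step 8: apply (-4, -5, -2) → u=-38, v=-31, w=-32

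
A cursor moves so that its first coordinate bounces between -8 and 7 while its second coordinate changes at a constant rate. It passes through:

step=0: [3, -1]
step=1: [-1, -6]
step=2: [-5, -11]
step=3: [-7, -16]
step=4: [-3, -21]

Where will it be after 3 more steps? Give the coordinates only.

[5, -36]

The first coordinate reflects between -8 and 7, moving 4 per step.
  step 5: -3 → 1
  step 6: 1 → 5
  step 7: 5 → 5
The second coordinate changes by -5 each step: at step 7 it is -36.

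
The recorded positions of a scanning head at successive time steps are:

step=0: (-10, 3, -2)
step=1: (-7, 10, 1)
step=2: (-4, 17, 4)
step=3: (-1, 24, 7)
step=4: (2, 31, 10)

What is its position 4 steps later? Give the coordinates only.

The position changes by (+3, +7, +3) every step.
step 5: (2, 31, 10) + (+3, +7, +3) → (5, 38, 13)
step 6: (5, 38, 13) + (+3, +7, +3) → (8, 45, 16)
step 7: (8, 45, 16) + (+3, +7, +3) → (11, 52, 19)
step 8: (11, 52, 19) + (+3, +7, +3) → (14, 59, 22)

(14, 59, 22)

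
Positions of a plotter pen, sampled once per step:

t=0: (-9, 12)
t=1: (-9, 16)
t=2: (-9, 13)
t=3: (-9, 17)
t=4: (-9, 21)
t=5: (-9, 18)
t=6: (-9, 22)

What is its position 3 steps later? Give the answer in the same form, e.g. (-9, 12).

(-9, 27)

Step-to-step displacements: (+0, +4), (+0, -3), (+0, +4), (+0, +4), (+0, -3), (+0, +4) — a repeating cycle of length 3.
step 7: apply (+0, +4) → (-9, 26)
step 8: apply (+0, -3) → (-9, 23)
step 9: apply (+0, +4) → (-9, 27)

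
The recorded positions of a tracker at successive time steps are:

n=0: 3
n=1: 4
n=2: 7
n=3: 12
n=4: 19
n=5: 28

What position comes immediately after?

Successive displacements: +1, +3, +5, +7, +9 — each changes by +2.
step 6: 28 + 11 → 39

39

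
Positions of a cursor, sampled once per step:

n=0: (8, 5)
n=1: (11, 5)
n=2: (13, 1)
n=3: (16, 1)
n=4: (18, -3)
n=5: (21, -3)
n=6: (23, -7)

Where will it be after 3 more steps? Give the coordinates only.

The moves between consecutive positions are (+3, +0), (+2, -4), (+3, +0), (+2, -4), (+3, +0), (+2, -4); they repeat the 2-cycle [(+3, +0), (+2, -4)].
step 7: apply (+3, +0) → (26, -7)
step 8: apply (+2, -4) → (28, -11)
step 9: apply (+3, +0) → (31, -11)

(31, -11)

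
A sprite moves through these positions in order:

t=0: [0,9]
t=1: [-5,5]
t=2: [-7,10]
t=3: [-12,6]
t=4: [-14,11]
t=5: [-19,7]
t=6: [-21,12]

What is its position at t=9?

Differencing gives [-5,-4], [-2,+5], [-5,-4], [-2,+5], [-5,-4], [-2,+5]. This is the pattern [-5,-4], [-2,+5] repeated.
step 7: apply [-5,-4] → [-26,8]
step 8: apply [-2,+5] → [-28,13]
step 9: apply [-5,-4] → [-33,9]

[-33,9]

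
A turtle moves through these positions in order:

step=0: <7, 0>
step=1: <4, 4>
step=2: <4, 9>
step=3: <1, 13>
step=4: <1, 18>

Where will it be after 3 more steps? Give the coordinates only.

<-5, 31>

Step-to-step displacements: <-3, +4>, <+0, +5>, <-3, +4>, <+0, +5> — a repeating cycle of length 2.
step 5: apply <-3, +4> → <-2, 22>
step 6: apply <+0, +5> → <-2, 27>
step 7: apply <-3, +4> → <-5, 31>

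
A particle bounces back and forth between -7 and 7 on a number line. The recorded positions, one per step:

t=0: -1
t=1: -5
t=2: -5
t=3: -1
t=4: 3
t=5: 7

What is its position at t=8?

-5

The value reflects between -7 and 7, moving 4 per step.
  step 6: 7 → 3
  step 7: 3 → -1
  step 8: -1 → -5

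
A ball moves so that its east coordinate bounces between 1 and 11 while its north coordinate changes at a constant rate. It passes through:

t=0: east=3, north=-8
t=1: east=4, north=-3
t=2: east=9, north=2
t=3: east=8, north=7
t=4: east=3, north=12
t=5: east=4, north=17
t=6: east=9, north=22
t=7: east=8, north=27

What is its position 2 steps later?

east=4, north=37

The east coordinate reflects between 1 and 11, moving 5 per step.
  step 8: 8 → 3
  step 9: 3 → 4
The north coordinate changes by +5 each step: at step 9 it is 37.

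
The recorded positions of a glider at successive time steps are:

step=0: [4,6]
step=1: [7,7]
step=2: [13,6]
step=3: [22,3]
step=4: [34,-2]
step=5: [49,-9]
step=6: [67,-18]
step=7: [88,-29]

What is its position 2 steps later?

Taking differences between consecutive positions: [+3,+1], [+6,-1], [+9,-3], [+12,-5], [+15,-7], [+18,-9], [+21,-11]. These grow by [+3,-2] each step.
step 8: [88,-29] + [+24,-13] → [112,-42]
step 9: [112,-42] + [+27,-15] → [139,-57]

[139,-57]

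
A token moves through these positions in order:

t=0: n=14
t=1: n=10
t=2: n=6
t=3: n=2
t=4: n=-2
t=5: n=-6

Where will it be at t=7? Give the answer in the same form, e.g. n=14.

The position changes by -4 every step.
step 6: -6 − 4 → n=-10
step 7: -10 − 4 → n=-14

n=-14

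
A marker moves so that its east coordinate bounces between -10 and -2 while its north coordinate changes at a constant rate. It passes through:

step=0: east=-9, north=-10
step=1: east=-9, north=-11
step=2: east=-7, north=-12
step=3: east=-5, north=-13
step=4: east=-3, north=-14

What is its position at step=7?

The east coordinate reflects between -10 and -2, moving 2 per step.
  step 5: -3 → -3
  step 6: -3 → -5
  step 7: -5 → -7
The north coordinate changes by -1 each step: at step 7 it is -17.

east=-7, north=-17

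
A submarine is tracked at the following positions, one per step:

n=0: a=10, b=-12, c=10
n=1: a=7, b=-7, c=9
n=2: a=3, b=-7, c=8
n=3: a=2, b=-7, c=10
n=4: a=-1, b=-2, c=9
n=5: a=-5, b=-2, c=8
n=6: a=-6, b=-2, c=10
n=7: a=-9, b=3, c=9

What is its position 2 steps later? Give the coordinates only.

a=-14, b=3, c=10

Differencing gives (-3,+5,-1), (-4,+0,-1), (-1,+0,+2), (-3,+5,-1), (-4,+0,-1), (-1,+0,+2), (-3,+5,-1). This is the pattern (-3,+5,-1), (-4,+0,-1), (-1,+0,+2) repeated.
step 8: apply (-4,+0,-1) → a=-13, b=3, c=8
step 9: apply (-1,+0,+2) → a=-14, b=3, c=10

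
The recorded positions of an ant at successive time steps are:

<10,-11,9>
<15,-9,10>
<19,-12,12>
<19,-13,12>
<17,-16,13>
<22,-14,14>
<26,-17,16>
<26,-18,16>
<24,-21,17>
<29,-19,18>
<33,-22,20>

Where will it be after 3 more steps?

Differencing gives <+5,+2,+1>, <+4,-3,+2>, <+0,-1,+0>, <-2,-3,+1>, <+5,+2,+1>, <+4,-3,+2>, <+0,-1,+0>, <-2,-3,+1>, <+5,+2,+1>, <+4,-3,+2>. This is the pattern <+5,+2,+1>, <+4,-3,+2>, <+0,-1,+0>, <-2,-3,+1> repeated.
step 11: apply <+0,-1,+0> → <33,-23,20>
step 12: apply <-2,-3,+1> → <31,-26,21>
step 13: apply <+5,+2,+1> → <36,-24,22>

<36,-24,22>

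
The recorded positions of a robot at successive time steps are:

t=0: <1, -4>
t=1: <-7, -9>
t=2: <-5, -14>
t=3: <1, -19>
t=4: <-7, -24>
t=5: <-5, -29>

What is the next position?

First: cycles through 1, -7, -5 every 3 steps. Step 6 lands at position 0 of the cycle → 1.
Second: linear, -5 per step → -34 at step 6.

<1, -34>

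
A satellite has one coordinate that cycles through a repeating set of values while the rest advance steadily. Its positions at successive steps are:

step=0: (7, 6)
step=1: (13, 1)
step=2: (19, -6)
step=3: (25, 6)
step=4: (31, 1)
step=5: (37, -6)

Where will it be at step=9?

(61, 6)

First: linear, +6 per step → 61 at step 9.
Second: cycles through 6, 1, -6 every 3 steps. Step 9 lands at position 0 of the cycle → 6.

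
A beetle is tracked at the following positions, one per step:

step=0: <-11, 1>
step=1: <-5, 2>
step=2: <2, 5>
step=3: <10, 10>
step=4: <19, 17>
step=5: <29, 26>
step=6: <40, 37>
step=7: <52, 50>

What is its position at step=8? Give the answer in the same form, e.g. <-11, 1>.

Taking differences between consecutive positions: <+6, +1>, <+7, +3>, <+8, +5>, <+9, +7>, <+10, +9>, <+11, +11>, <+12, +13>. These grow by <+1, +2> each step.
step 8: <52, 50> + <+13, +15> → <65, 65>

<65, 65>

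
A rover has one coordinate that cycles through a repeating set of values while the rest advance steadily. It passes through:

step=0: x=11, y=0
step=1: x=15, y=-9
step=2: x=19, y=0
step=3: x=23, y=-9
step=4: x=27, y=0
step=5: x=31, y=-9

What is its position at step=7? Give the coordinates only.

x=39, y=-9

The x coordinate changes by +4 each step, so at step 7 it is 11 + 7·(4) = 39.
The y coordinate repeats the cycle [0, -9] with period 2; step 7 mod 2 = 1, giving -9.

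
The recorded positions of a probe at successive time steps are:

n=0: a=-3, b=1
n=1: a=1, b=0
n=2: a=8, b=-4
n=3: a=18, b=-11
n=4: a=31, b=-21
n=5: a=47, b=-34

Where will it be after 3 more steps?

a=113, b=-91

Successive displacements: (+4, -1), (+7, -4), (+10, -7), (+13, -10), (+16, -13) — each changes by (+3, -3).
step 6: a=47, b=-34 + (+19, -16) → a=66, b=-50
step 7: a=66, b=-50 + (+22, -19) → a=88, b=-69
step 8: a=88, b=-69 + (+25, -22) → a=113, b=-91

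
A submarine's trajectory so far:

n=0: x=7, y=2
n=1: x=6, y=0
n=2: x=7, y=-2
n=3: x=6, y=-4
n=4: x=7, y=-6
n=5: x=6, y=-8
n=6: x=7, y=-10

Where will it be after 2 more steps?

Differencing gives (-1, -2), (+1, -2), (-1, -2), (+1, -2), (-1, -2), (+1, -2). This is the pattern (-1, -2), (+1, -2) repeated.
step 7: apply (-1, -2) → x=6, y=-12
step 8: apply (+1, -2) → x=7, y=-14

x=7, y=-14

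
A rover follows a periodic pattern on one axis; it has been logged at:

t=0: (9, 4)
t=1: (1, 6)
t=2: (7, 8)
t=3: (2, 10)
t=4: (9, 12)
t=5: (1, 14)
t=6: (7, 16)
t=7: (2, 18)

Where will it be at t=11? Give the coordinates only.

The first coordinate repeats the cycle [9, 1, 7, 2] with period 4; step 11 mod 4 = 3, giving 2.
The second coordinate changes by +2 each step, so at step 11 it is 4 + 11·(2) = 26.

(2, 26)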